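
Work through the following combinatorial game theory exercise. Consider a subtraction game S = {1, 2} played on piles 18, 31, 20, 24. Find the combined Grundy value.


Subtraction set: {1, 2}
For this subtraction set, G(n) = n mod 3 (period = max + 1 = 3).
Pile 1 (size 18): G(18) = 18 mod 3 = 0
Pile 2 (size 31): G(31) = 31 mod 3 = 1
Pile 3 (size 20): G(20) = 20 mod 3 = 2
Pile 4 (size 24): G(24) = 24 mod 3 = 0
Total Grundy value = XOR of all: 0 XOR 1 XOR 2 XOR 0 = 3

3


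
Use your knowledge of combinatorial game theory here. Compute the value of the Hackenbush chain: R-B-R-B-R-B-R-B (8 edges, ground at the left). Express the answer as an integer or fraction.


Edges (from ground): R-B-R-B-R-B-R-B
By Berlekamp's sign-expansion rule, a Blue-Red Hackenbush stalk has the value of the surreal number whose sign sequence is the edge sequence with B -> + and R -> -.
Sign sequence: -+-+-+-+
Trace the sign expansion in the surreal number tree, starting from 0:
Edge 1: R (sign -) -> bounds (-inf, 0), value = -1
Edge 2: B (sign +) -> bounds (-1, 0), value = -1/2
Edge 3: R (sign -) -> bounds (-1, -1/2), value = -3/4
Edge 4: B (sign +) -> bounds (-3/4, -1/2), value = -5/8
Edge 5: R (sign -) -> bounds (-3/4, -5/8), value = -11/16
Edge 6: B (sign +) -> bounds (-11/16, -5/8), value = -21/32
Edge 7: R (sign -) -> bounds (-11/16, -21/32), value = -43/64
Edge 8: B (sign +) -> bounds (-43/64, -21/32), value = -85/128
Game value = -85/128

-85/128


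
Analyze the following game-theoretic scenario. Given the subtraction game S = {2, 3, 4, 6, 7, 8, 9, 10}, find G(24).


The subtraction set is S = {2, 3, 4, 6, 7, 8, 9, 10}.
G(k) = mex{ G(k - s) : s in S, s <= k }. We compute iteratively: G(0) = 0.
G(1) = mex({}) = 0
G(2) = mex({0}) = 1
G(3) = mex({0}) = 1
G(4) = mex({0, 1}) = 2
G(5) = mex({0, 1}) = 2
G(6) = mex({0, 1, 2}) = 3
G(7) = mex({0, 1, 2}) = 3
G(8) = mex({0, 1, 2, 3}) = 4
G(9) = mex({0, 1, 2, 3}) = 4
G(10) = mex({0, 1, 2, 3, 4}) = 5
G(11) = mex({0, 1, 2, 3, 4}) = 5
G(12) = mex({1, 2, 3, 4, 5}) = 0
G(13) = mex({1, 2, 3, 4, 5}) = 0
G(14) = mex({0, 2, 3, 4, 5}) = 1
G(15) = mex({0, 2, 3, 4, 5}) = 1
G(16) = mex({0, 1, 3, 4, 5}) = 2
G(17) = mex({0, 1, 3, 4, 5}) = 2
G(18) = mex({0, 1, 2, 4, 5}) = 3
G(19) = mex({0, 1, 2, 4, 5}) = 3
G(20) = mex({0, 1, 2, 3, 5}) = 4
G(21) = mex({0, 1, 2, 3, 5}) = 4
Observe that G(12)..G(21) = 0, 0, 1, 1, 2, 2, 3, 3, 4, 4 repeats G(0)..G(9) = 0, 0, 1, 1, 2, 2, 3, 3, 4, 4.
For k >= max(S) = 10, G(k) is determined by the previous 10 values G(k-10)..G(k-1); a window of 10 consecutive values has recurred shifted by 12, so by induction G(k + 12) = G(k) for all k >= 0: the sequence is periodic from the start with period 12.
One period: G(0..11) = 0, 0, 1, 1, 2, 2, 3, 3, 4, 4, 5, 5.
24 mod 12 = 0, so G(24) = G(0) = 0.

0


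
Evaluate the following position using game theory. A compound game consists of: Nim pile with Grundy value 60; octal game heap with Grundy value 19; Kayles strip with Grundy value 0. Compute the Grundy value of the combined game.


By the Sprague-Grundy theorem, the Grundy value of a sum of games is the XOR of individual Grundy values.
Nim pile: Grundy value = 60. Running XOR: 0 XOR 60 = 60
octal game heap: Grundy value = 19. Running XOR: 60 XOR 19 = 47
Kayles strip: Grundy value = 0. Running XOR: 47 XOR 0 = 47
The combined Grundy value is 47.

47


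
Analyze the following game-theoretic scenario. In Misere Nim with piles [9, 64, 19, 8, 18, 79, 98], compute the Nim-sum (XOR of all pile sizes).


We need the XOR (exclusive or) of all pile sizes.
After XOR-ing pile 1 (size 9): 0 XOR 9 = 9
After XOR-ing pile 2 (size 64): 9 XOR 64 = 73
After XOR-ing pile 3 (size 19): 73 XOR 19 = 90
After XOR-ing pile 4 (size 8): 90 XOR 8 = 82
After XOR-ing pile 5 (size 18): 82 XOR 18 = 64
After XOR-ing pile 6 (size 79): 64 XOR 79 = 15
After XOR-ing pile 7 (size 98): 15 XOR 98 = 109
The Nim-value of this position is 109.

109


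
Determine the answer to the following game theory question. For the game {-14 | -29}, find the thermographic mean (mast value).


Game = {-14 | -29}, a switch {a | b} with numbers a > b.
Its thermograph has left wall a - t and right wall b + t, which meet at t = (a - b)/2, where both equal (a + b)/2. So the mast (mean value) is at (a + b)/2.
Mean = (-14 + (-29))/2 = -43/2 = -43/2

-43/2


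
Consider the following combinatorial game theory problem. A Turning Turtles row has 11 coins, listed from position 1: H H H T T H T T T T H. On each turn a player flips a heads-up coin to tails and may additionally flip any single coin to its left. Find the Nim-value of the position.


Coins: H H H T T H T T T T H
Key fact: a single head at position k behaves exactly like a Nim heap of size k (turning it to T and optionally flipping a coin at j < k corresponds to moving the heap from k to j, or to 0), and heads combine as a disjunctive sum (two heads at the same place would cancel, matching j XOR j = 0). So the Nim-value is the XOR of the 1-indexed positions of the heads.
Face-up positions (1-indexed): [1, 2, 3, 6, 11]
XOR 0 with 1: 0 XOR 1 = 1
XOR 1 with 2: 1 XOR 2 = 3
XOR 3 with 3: 3 XOR 3 = 0
XOR 0 with 6: 0 XOR 6 = 6
XOR 6 with 11: 6 XOR 11 = 13
Nim-value = 13

13


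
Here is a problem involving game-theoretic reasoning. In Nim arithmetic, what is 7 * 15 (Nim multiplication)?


Nim multiplication is bilinear over XOR: (u XOR v) * w = (u*w) XOR (v*w).
So we split each operand into its bit components and XOR the pairwise Nim products.
7 = 1 + 2 + 4 (as XOR of powers of 2).
15 = 1 + 2 + 4 + 8 (as XOR of powers of 2).
Using the standard Nim-product table on single bits:
  2*2 = 3,   2*4 = 8,   2*8 = 12,
  4*4 = 6,   4*8 = 11,  8*8 = 13,
and  1*x = x (identity), k*l = l*k (commutative).
Pairwise Nim products:
  1 * 1 = 1
  1 * 2 = 2
  1 * 4 = 4
  1 * 8 = 8
  2 * 1 = 2
  2 * 2 = 3
  2 * 4 = 8
  2 * 8 = 12
  4 * 1 = 4
  4 * 2 = 8
  4 * 4 = 6
  4 * 8 = 11
XOR them: 1 XOR 2 XOR 4 XOR 8 XOR 2 XOR 3 XOR 8 XOR 12 XOR 4 XOR 8 XOR 6 XOR 11 = 11.
Result: 7 * 15 = 11 (in Nim).

11


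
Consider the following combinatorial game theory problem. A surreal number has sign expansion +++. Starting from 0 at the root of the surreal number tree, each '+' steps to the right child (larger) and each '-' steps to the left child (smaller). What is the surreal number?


Sign expansion: +++
Rule: track bounds (lo, hi), initially (-inf, +inf). On '+', the current value becomes lo and we move to the simplest number in (value, hi): value + 1 if hi = +inf, otherwise the midpoint (value + hi)/2. On '-', the current value becomes hi and we move to value - 1 if lo = -inf, otherwise the midpoint (lo + value)/2.
Start at 0.
Step 1: sign = +, move right. Bounds: (0, +inf). Value = 1
Step 2: sign = +, move right. Bounds: (1, +inf). Value = 2
Step 3: sign = +, move right. Bounds: (2, +inf). Value = 3
The surreal number with sign expansion +++ is 3.

3


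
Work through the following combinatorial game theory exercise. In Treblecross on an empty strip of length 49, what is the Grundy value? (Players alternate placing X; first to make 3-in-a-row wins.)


Treblecross: place X on empty cells; 3-in-a-row wins.
Playing within two cells of an existing X lets the opponent win at once, so sensible play treats the cells i-2..i+2 around each X as dead. The player left with no safe cell loses, so this is a normal-play take-away game on strips of safe cells.
Placing X at cell i (0-indexed) of a strip of k safe cells leaves independent strips of sizes max(0, i-2) and max(0, k-i-3). Hence G(k) = mex{ G(max(0,i-2)) XOR G(max(0,k-i-3)) : 0 <= i < k }, with G(0) = 0.
G(1): splits (0,0):0^0=0 -> mex({0}) = 1
G(2): splits (0,0):0^0=0 -> mex({0}) = 1
G(3): splits (0,0):0^0=0 -> mex({0}) = 1
G(4): splits (0,1):0^1=1 (0,0):0^0=0 -> mex({0, 1}) = 2
G(5): splits (0,2):0^1=1 (0,1):0^1=1 (0,0):0^0=0 -> mex({0, 1}) = 2
G(6) = mex({1}) = 0
G(7) = mex({0, 1, 2}) = 3
G(8) = mex({0, 1, 2}) = 3
G(9) = mex({0, 2}) = 1
G(10) = mex({0, 2, 3}) = 1
G(11) = mex({0, 3}) = 1
G(12) = mex({1, 3}) = 0
G(13) = mex({0, 1, 2, 3}) = 4
G(14) = mex({0, 1, 2}) = 3
G(15) = mex({0, 1, 2}) = 3
G(16) = mex({0, 1, 2, 4}) = 3
G(17) = mex({0, 1, 3, 4}) = 2
G(18) = mex({0, 1, 3, 4}) = 2
G(19) = mex({0, 1, 3, 5}) = 2
G(20) = mex({0, 1, 2, 3, 5}) = 4
G(21) = mex({0, 1, 2, 3, 5}) = 4
G(22) = mex({1, 2, 6}) = 0
G(23) = mex({0, 1, 2, 3, 4, 6}) = 5
G(24) = mex({0, 1, 2, 3, 4}) = 5
G(25) = mex({0, 1, 3, 4, 7}) = 2
G(26) = mex({0, 1, 3, 4, 5, 7}) = 2
G(27) = mex({0, 1, 3, 5}) = 2
G(28) = mex({0, 1, 2, 5}) = 3
G(29) = mex({0, 1, 2, 4, 5, 6}) = 3
G(30) = mex({1, 2, 4, 6}) = 0
G(31) = mex({0, 1, 2, 3, 4, 6}) = 5
G(32) = mex({1, 2, 3, 4, 7}) = 0
G(33) = mex({0, 3, 7}) = 1
G(34) = mex({0, 2, 3, 5, 7}) = 1
G(35) = mex({0, 2, 3, 5, 6}) = 1
G(36) = mex({0, 1, 2, 5, 6}) = 3
G(37) = mex({0, 1, 2, 4, 5, 6}) = 3
G(38) = mex({0, 1, 2, 4}) = 3
G(39) = mex({0, 1, 2, 3, 4, 7}) = 5
G(40) = mex({0, 1, 2, 3, 4, 5, 7}) = 6
G(41) = mex({0, 1, 2, 3, 5, 7}) = 4
G(42) = mex({0, 1, 2, 3, 5, 6, 7}) = 4
G(43) = mex({0, 2, 3, 5, 6}) = 1
G(44) = mex({1, 2, 3, 4, 5, 6}) = 0
G(45) = mex({0, 1, 2, 3, 4, 6, 7}) = 5
G(46) = mex({0, 1, 2, 3, 4, 7}) = 5
G(47) = mex({0, 1, 2, 3, 4, 5, 7}) = 6
G(48) = mex({0, 1, 2, 3, 4, 5, 7}) = 6
G(49) = mex({0, 1, 3, 4, 5, 7}) = 2
Therefore G(49) = 2.

2


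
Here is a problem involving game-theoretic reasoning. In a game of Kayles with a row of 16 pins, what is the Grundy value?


Kayles: a move removes 1 or 2 adjacent pins from a contiguous row.
Removing pins from a row of k leaves two independent rows (a, b) with a + b = k - 1 (one pin) or a + b = k - 2 (two pins); an end removal gives a = 0.
By Sprague-Grundy, G(k) = mex{ G(a) XOR G(b) } over all these splits. G(0) = 0.
G(1): splits (0,0):0^0=0 -> mex({0}) = 1
G(2): splits (0,1):0^1=1 (0,0):0^0=0 -> mex({0, 1}) = 2
G(3): splits (0,2):0^2=2 (1,1):1^1=0 (0,1):0^1=1 -> mex({0, 1, 2}) = 3
G(4): splits (0,3):0^3=3 (1,2):1^2=3 (0,2):0^2=2 (1,1):1^1=0 -> mex({0, 2, 3}) = 1
G(5): splits (0,4):0^1=1 (1,3):1^3=2 (2,2):2^2=0 (0,3):0^3=3 (1,2):1^2=3 -> mex({0, 1, 2, 3}) = 4
G(6) = mex({0, 1, 2, 4}) = 3
G(7) = mex({0, 1, 3, 4, 5}) = 2
G(8) = mex({0, 2, 3, 5, 6}) = 1
G(9) = mex({0, 1, 2, 3, 6, 7}) = 4
G(10) = mex({0, 1, 3, 4, 5, 7}) = 2
G(11) = mex({0, 1, 2, 3, 4, 5}) = 6
G(12) = mex({0, 1, 2, 3, 5, 6, 7}) = 4
G(13) = mex({0, 2, 3, 4, 6, 7}) = 1
G(14) = mex({0, 1, 4, 5, 6, 7}) = 2
G(15) = mex({0, 1, 2, 3, 4, 5, 6}) = 7
G(16) = mex({0, 2, 3, 5, 6, 7}) = 1
Therefore G(16) = 1.

1


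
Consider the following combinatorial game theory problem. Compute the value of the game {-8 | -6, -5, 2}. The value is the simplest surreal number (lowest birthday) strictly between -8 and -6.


Left options: {-8}, max = -8
Right options: {-6, -5, 2}, min = -6
All options are numbers and max(Left) < min(Right), so by the simplicity theorem the value is the simplest (earliest-born) number strictly between -8 and -6.
The only integer strictly between -8 and -6 is -7.
No non-integer in the interval can be simpler: if x is a non-integer in the interval, then floor(x) or ceil(x) also lies in the interval (the interval contains an integer), and both are proper prefixes of x's sign expansion, i.e. born earlier. So the game value is -7.
Game value = -7

-7


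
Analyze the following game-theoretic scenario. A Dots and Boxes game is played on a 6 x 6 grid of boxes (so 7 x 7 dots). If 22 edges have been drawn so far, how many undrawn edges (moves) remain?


Grid: 6 x 6 boxes, i.e. 7 rows and 7 columns of dots.
Horizontal edges: (rows + 1) * cols = 7 * 6 = 42
Vertical edges: rows * (cols + 1) = 6 * 7 = 42
Total edges: 42 + 42 = 84
Edges drawn: 22
Remaining: 84 - 22 = 62

62


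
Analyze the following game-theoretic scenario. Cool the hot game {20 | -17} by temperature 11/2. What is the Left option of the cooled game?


Original game: {20 | -17} (a switch {a | b} with a > b).
Cooling by t (for t below the temperature (a - b)/2 = 37/2) taxes each move by t: {a | b} cooled by t is {a - t | b + t}.
Cooling amount: t = 11/2
Cooled Left option: 20 - 11/2 = 29/2
Cooled Right option: -17 + 11/2 = -23/2
Cooled game: {29/2 | -23/2}
Left option = 29/2

29/2


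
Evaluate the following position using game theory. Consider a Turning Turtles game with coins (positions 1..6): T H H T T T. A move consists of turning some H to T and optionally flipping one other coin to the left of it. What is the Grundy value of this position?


Coins: T H H T T T
Key fact: a single head at position k behaves exactly like a Nim heap of size k (turning it to T and optionally flipping a coin at j < k corresponds to moving the heap from k to j, or to 0), and heads combine as a disjunctive sum (two heads at the same place would cancel, matching j XOR j = 0). So the Nim-value is the XOR of the 1-indexed positions of the heads.
Face-up positions (1-indexed): [2, 3]
XOR 0 with 2: 0 XOR 2 = 2
XOR 2 with 3: 2 XOR 3 = 1
Nim-value = 1

1


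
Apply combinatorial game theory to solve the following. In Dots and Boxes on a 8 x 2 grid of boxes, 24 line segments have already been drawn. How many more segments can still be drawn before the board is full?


Grid: 8 x 2 boxes, i.e. 9 rows and 3 columns of dots.
Horizontal edges: (rows + 1) * cols = 9 * 2 = 18
Vertical edges: rows * (cols + 1) = 8 * 3 = 24
Total edges: 18 + 24 = 42
Edges drawn: 24
Remaining: 42 - 24 = 18

18


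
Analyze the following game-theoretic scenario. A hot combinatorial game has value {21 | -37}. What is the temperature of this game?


The game is {21 | -37}, a switch {a | b} with numbers a > b.
Cooling {a | b} by t gives {a - t | b + t}, which stops being hot when a - t = b + t, i.e. at t = (a - b)/2. So the temperature of a switch is (a - b)/2.
Temperature = (Left option - Right option) / 2
= (21 - (-37)) / 2
= 58 / 2
= 29

29


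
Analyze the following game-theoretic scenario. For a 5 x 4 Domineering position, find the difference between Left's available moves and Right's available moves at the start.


Board is 5 x 4 (rows x cols).
Left (vertical) placements: (rows-1) * cols = 4 * 4 = 16
Right (horizontal) placements: rows * (cols-1) = 5 * 3 = 15
Advantage = Left - Right = 16 - 15 = 1

1


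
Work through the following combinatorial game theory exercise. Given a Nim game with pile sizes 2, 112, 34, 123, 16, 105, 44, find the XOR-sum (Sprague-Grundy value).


We need the XOR (exclusive or) of all pile sizes.
After XOR-ing pile 1 (size 2): 0 XOR 2 = 2
After XOR-ing pile 2 (size 112): 2 XOR 112 = 114
After XOR-ing pile 3 (size 34): 114 XOR 34 = 80
After XOR-ing pile 4 (size 123): 80 XOR 123 = 43
After XOR-ing pile 5 (size 16): 43 XOR 16 = 59
After XOR-ing pile 6 (size 105): 59 XOR 105 = 82
After XOR-ing pile 7 (size 44): 82 XOR 44 = 126
The Nim-value of this position is 126.

126


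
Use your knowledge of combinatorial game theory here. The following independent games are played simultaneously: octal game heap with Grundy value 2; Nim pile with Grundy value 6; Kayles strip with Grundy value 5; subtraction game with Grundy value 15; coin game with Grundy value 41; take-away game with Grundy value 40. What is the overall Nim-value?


By the Sprague-Grundy theorem, the Grundy value of a sum of games is the XOR of individual Grundy values.
octal game heap: Grundy value = 2. Running XOR: 0 XOR 2 = 2
Nim pile: Grundy value = 6. Running XOR: 2 XOR 6 = 4
Kayles strip: Grundy value = 5. Running XOR: 4 XOR 5 = 1
subtraction game: Grundy value = 15. Running XOR: 1 XOR 15 = 14
coin game: Grundy value = 41. Running XOR: 14 XOR 41 = 39
take-away game: Grundy value = 40. Running XOR: 39 XOR 40 = 15
The combined Grundy value is 15.

15


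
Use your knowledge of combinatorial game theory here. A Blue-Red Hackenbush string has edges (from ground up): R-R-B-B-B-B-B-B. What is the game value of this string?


Edges (from ground): R-R-B-B-B-B-B-B
By Berlekamp's sign-expansion rule, a Blue-Red Hackenbush stalk has the value of the surreal number whose sign sequence is the edge sequence with B -> + and R -> -.
Sign sequence: --++++++
Trace the sign expansion in the surreal number tree, starting from 0:
Edge 1: R (sign -) -> bounds (-inf, 0), value = -1
Edge 2: R (sign -) -> bounds (-inf, -1), value = -2
Edge 3: B (sign +) -> bounds (-2, -1), value = -3/2
Edge 4: B (sign +) -> bounds (-3/2, -1), value = -5/4
Edge 5: B (sign +) -> bounds (-5/4, -1), value = -9/8
Edge 6: B (sign +) -> bounds (-9/8, -1), value = -17/16
Edge 7: B (sign +) -> bounds (-17/16, -1), value = -33/32
Edge 8: B (sign +) -> bounds (-33/32, -1), value = -65/64
Game value = -65/64

-65/64


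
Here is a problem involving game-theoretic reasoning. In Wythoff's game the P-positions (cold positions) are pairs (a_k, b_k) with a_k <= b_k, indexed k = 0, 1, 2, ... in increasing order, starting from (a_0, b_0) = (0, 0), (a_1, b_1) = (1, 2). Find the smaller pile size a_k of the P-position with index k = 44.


By Wythoff's theorem, a_k = floor(k * phi) and b_k = floor(k * phi^2) = a_k + k, where phi = (1 + sqrt(5))/2 is the golden ratio.
phi = (1 + sqrt(5))/2 = 1.618034
k = 44
k * phi = 44 * 1.618034 = 71.193496
a_44 = floor(k * phi) = 71

71


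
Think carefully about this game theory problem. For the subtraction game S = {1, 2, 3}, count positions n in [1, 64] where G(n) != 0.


Subtraction set S = {1, 2, 3}, so G(n) = n mod 4.
G(n) = 0 when n is a multiple of 4.
Multiples of 4 in [1, 64]: 16
N-positions (nonzero Grundy) = 64 - 16 = 48

48


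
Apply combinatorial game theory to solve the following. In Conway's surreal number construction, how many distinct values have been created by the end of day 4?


Day 0: {|} = 0 is born. Count = 1.
Day n: the number of surreal numbers born by day n is 2^(n+1) - 1.
By day 0: 2^1 - 1 = 1
By day 1: 2^2 - 1 = 3
By day 2: 2^3 - 1 = 7
By day 3: 2^4 - 1 = 15
By day 4: 2^5 - 1 = 31
By day 4: 31 surreal numbers.

31


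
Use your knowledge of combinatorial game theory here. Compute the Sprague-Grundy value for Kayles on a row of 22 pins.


Kayles: a move removes 1 or 2 adjacent pins from a contiguous row.
Removing pins from a row of k leaves two independent rows (a, b) with a + b = k - 1 (one pin) or a + b = k - 2 (two pins); an end removal gives a = 0.
By Sprague-Grundy, G(k) = mex{ G(a) XOR G(b) } over all these splits. G(0) = 0.
G(1): splits (0,0):0^0=0 -> mex({0}) = 1
G(2): splits (0,1):0^1=1 (0,0):0^0=0 -> mex({0, 1}) = 2
G(3): splits (0,2):0^2=2 (1,1):1^1=0 (0,1):0^1=1 -> mex({0, 1, 2}) = 3
G(4): splits (0,3):0^3=3 (1,2):1^2=3 (0,2):0^2=2 (1,1):1^1=0 -> mex({0, 2, 3}) = 1
G(5): splits (0,4):0^1=1 (1,3):1^3=2 (2,2):2^2=0 (0,3):0^3=3 (1,2):1^2=3 -> mex({0, 1, 2, 3}) = 4
G(6) = mex({0, 1, 2, 4}) = 3
G(7) = mex({0, 1, 3, 4, 5}) = 2
G(8) = mex({0, 2, 3, 5, 6}) = 1
G(9) = mex({0, 1, 2, 3, 6, 7}) = 4
G(10) = mex({0, 1, 3, 4, 5, 7}) = 2
G(11) = mex({0, 1, 2, 3, 4, 5}) = 6
G(12) = mex({0, 1, 2, 3, 5, 6, 7}) = 4
G(13) = mex({0, 2, 3, 4, 6, 7}) = 1
G(14) = mex({0, 1, 4, 5, 6, 7}) = 2
G(15) = mex({0, 1, 2, 3, 4, 5, 6}) = 7
G(16) = mex({0, 2, 3, 5, 6, 7}) = 1
G(17) = mex({0, 1, 2, 3, 5, 6, 7}) = 4
G(18) = mex({0, 1, 2, 4, 5, 6}) = 3
G(19) = mex({0, 1, 3, 4, 5, 7}) = 2
G(20) = mex({0, 2, 3, 4, 5, 6, 7}) = 1
G(21) = mex({0, 1, 2, 3, 5, 6, 7}) = 4
G(22) = mex({0, 1, 2, 3, 4, 5, 7}) = 6
Therefore G(22) = 6.

6


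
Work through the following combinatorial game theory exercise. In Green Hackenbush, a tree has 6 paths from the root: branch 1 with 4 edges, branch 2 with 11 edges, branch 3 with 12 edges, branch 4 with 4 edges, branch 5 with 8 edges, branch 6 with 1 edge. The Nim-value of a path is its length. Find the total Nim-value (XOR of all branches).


The tree has 6 branches from the ground vertex.
In Green Hackenbush, the Nim-value of a simple path of length k is k.
Branch 1: length 4, Nim-value = 4
Branch 2: length 11, Nim-value = 11
Branch 3: length 12, Nim-value = 12
Branch 4: length 4, Nim-value = 4
Branch 5: length 8, Nim-value = 8
Branch 6: length 1, Nim-value = 1
Total Nim-value = XOR of all branch values:
0 XOR 4 = 4
4 XOR 11 = 15
15 XOR 12 = 3
3 XOR 4 = 7
7 XOR 8 = 15
15 XOR 1 = 14
Nim-value of the tree = 14

14


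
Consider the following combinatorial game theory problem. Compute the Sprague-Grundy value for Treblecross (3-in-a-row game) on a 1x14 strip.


Treblecross: place X on empty cells; 3-in-a-row wins.
Playing within two cells of an existing X lets the opponent win at once, so sensible play treats the cells i-2..i+2 around each X as dead. The player left with no safe cell loses, so this is a normal-play take-away game on strips of safe cells.
Placing X at cell i (0-indexed) of a strip of k safe cells leaves independent strips of sizes max(0, i-2) and max(0, k-i-3). Hence G(k) = mex{ G(max(0,i-2)) XOR G(max(0,k-i-3)) : 0 <= i < k }, with G(0) = 0.
G(1): splits (0,0):0^0=0 -> mex({0}) = 1
G(2): splits (0,0):0^0=0 -> mex({0}) = 1
G(3): splits (0,0):0^0=0 -> mex({0}) = 1
G(4): splits (0,1):0^1=1 (0,0):0^0=0 -> mex({0, 1}) = 2
G(5): splits (0,2):0^1=1 (0,1):0^1=1 (0,0):0^0=0 -> mex({0, 1}) = 2
G(6) = mex({1}) = 0
G(7) = mex({0, 1, 2}) = 3
G(8) = mex({0, 1, 2}) = 3
G(9) = mex({0, 2}) = 1
G(10) = mex({0, 2, 3}) = 1
G(11) = mex({0, 3}) = 1
G(12) = mex({1, 3}) = 0
G(13) = mex({0, 1, 2, 3}) = 4
G(14) = mex({0, 1, 2}) = 3
Therefore G(14) = 3.

3


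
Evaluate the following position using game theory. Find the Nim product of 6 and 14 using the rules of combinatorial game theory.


Nim multiplication is bilinear over XOR: (u XOR v) * w = (u*w) XOR (v*w).
So we split each operand into its bit components and XOR the pairwise Nim products.
6 = 2 + 4 (as XOR of powers of 2).
14 = 2 + 4 + 8 (as XOR of powers of 2).
Using the standard Nim-product table on single bits:
  2*2 = 3,   2*4 = 8,   2*8 = 12,
  4*4 = 6,   4*8 = 11,  8*8 = 13,
and  1*x = x (identity), k*l = l*k (commutative).
Pairwise Nim products:
  2 * 2 = 3
  2 * 4 = 8
  2 * 8 = 12
  4 * 2 = 8
  4 * 4 = 6
  4 * 8 = 11
XOR them: 3 XOR 8 XOR 12 XOR 8 XOR 6 XOR 11 = 2.
Result: 6 * 14 = 2 (in Nim).

2


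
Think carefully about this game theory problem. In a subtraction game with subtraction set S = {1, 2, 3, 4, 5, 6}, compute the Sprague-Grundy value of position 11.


The subtraction set is S = {1, 2, 3, 4, 5, 6}.
G(k) = mex{ G(k - s) : s in S, s <= k }. We compute iteratively: G(0) = 0.
G(1) = mex({0}) = 1
G(2) = mex({0, 1}) = 2
G(3) = mex({0, 1, 2}) = 3
G(4) = mex({0, 1, 2, 3}) = 4
G(5) = mex({0, 1, 2, 3, 4}) = 5
G(6) = mex({0, 1, 2, 3, 4, 5}) = 6
G(7) = mex({1, 2, 3, 4, 5, 6}) = 0
G(8) = mex({0, 2, 3, 4, 5, 6}) = 1
G(9) = mex({0, 1, 3, 4, 5, 6}) = 2
G(10) = mex({0, 1, 2, 4, 5, 6}) = 3
G(11) = mex({0, 1, 2, 3, 5, 6}) = 4
Therefore G(11) = 4.

4


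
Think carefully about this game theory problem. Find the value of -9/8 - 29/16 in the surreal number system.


x = -9/8, y = 29/16
Converting to common denominator: 16
x = -18/16, y = 29/16
x - y = -9/8 - 29/16 = -47/16

-47/16


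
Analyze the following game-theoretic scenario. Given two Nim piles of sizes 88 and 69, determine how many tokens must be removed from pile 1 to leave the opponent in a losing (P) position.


Piles: 88 and 69
Current XOR: 88 XOR 69 = 29 (non-zero, so this is an N-position).
To make the XOR zero, we need to find a move that balances the piles.
For pile 1 (size 88): target = 88 XOR 29 = 69
We reduce pile 1 from 88 to 69.
Tokens removed: 88 - 69 = 19
Verification: 69 XOR 69 = 0

19


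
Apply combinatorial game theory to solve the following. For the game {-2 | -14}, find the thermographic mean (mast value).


Game = {-2 | -14}, a switch {a | b} with numbers a > b.
Its thermograph has left wall a - t and right wall b + t, which meet at t = (a - b)/2, where both equal (a + b)/2. So the mast (mean value) is at (a + b)/2.
Mean = (-2 + (-14))/2 = -16/2 = -8

-8


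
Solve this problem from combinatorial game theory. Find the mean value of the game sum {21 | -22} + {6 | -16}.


G1 = {21 | -22}, G2 = {6 | -16}
Each is a switch {a | b} with numbers a > b; its mean value is (a + b)/2, and mean value is additive over game sums: m(G1 + G2) = m(G1) + m(G2).
Mean of G1 = (21 + (-22))/2 = -1/2 = -1/2
Mean of G2 = (6 + (-16))/2 = -10/2 = -5
Mean of G1 + G2 = -1/2 + -5 = -11/2

-11/2


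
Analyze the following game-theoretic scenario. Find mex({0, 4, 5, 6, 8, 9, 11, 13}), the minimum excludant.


Set = {0, 4, 5, 6, 8, 9, 11, 13}
0 is in the set.
1 is NOT in the set. This is the mex.
mex = 1

1


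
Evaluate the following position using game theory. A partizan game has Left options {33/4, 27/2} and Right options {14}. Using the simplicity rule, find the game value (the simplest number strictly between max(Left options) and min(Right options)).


Left options: {33/4, 27/2}, max = 27/2
Right options: {14}, min = 14
All options are numbers and max(Left) < min(Right), so by the simplicity theorem the value is the simplest (earliest-born) number strictly between 27/2 and 14.
No integer lies strictly between 27/2 and 14, so the value is the dyadic rational m/2^k in the interval with the smallest k (then m odd); search k = 1, 2, ...:
Denominator 2: no odd multiple of 1/2 lies strictly between 27/2 and 14.
Denominator 4: 55/4 lies strictly between 27/2 and 14 -- found.
The simplest number in the interval is 55/4.
Game value = 55/4

55/4


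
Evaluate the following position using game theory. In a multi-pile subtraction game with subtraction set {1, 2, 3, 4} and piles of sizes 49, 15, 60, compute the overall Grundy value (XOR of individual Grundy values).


Subtraction set: {1, 2, 3, 4}
For this subtraction set, G(n) = n mod 5 (period = max + 1 = 5).
Pile 1 (size 49): G(49) = 49 mod 5 = 4
Pile 2 (size 15): G(15) = 15 mod 5 = 0
Pile 3 (size 60): G(60) = 60 mod 5 = 0
Total Grundy value = XOR of all: 4 XOR 0 XOR 0 = 4

4


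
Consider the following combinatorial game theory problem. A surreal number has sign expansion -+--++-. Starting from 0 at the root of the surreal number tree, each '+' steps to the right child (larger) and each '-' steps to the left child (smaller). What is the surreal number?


Sign expansion: -+--++-
Rule: track bounds (lo, hi), initially (-inf, +inf). On '+', the current value becomes lo and we move to the simplest number in (value, hi): value + 1 if hi = +inf, otherwise the midpoint (value + hi)/2. On '-', the current value becomes hi and we move to value - 1 if lo = -inf, otherwise the midpoint (lo + value)/2.
Start at 0.
Step 1: sign = -, move left. Bounds: (-inf, 0). Value = -1
Step 2: sign = +, move right. Bounds: (-1, 0). Value = -1/2
Step 3: sign = -, move left. Bounds: (-1, -1/2). Value = -3/4
Step 4: sign = -, move left. Bounds: (-1, -3/4). Value = -7/8
Step 5: sign = +, move right. Bounds: (-7/8, -3/4). Value = -13/16
Step 6: sign = +, move right. Bounds: (-13/16, -3/4). Value = -25/32
Step 7: sign = -, move left. Bounds: (-13/16, -25/32). Value = -51/64
The surreal number with sign expansion -+--++- is -51/64.

-51/64


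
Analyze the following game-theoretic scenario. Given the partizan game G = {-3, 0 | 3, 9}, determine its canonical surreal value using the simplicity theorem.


Left options: {-3, 0}, max = 0
Right options: {3, 9}, min = 3
All options are numbers and max(Left) < min(Right), so by the simplicity theorem the value is the simplest (earliest-born) number strictly between 0 and 3.
Integers 1 through 2 all lie strictly between 0 and 3.
Among integers, the simplest (lowest birthday = smallest |n|; 0 is born on day 0, +-n on day n) is 1.
No non-integer in the interval can be simpler: if x is a non-integer in the interval, then floor(x) or ceil(x) also lies in the interval (the interval contains an integer), and both are proper prefixes of x's sign expansion, i.e. born earlier. So the game value is 1.
Game value = 1

1


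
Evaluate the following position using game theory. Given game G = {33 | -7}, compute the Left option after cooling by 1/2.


Original game: {33 | -7} (a switch {a | b} with a > b).
Cooling by t (for t below the temperature (a - b)/2 = 20) taxes each move by t: {a | b} cooled by t is {a - t | b + t}.
Cooling amount: t = 1/2
Cooled Left option: 33 - 1/2 = 65/2
Cooled Right option: -7 + 1/2 = -13/2
Cooled game: {65/2 | -13/2}
Left option = 65/2

65/2


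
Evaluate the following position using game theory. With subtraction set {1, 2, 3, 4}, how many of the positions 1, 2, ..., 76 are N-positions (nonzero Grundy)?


Subtraction set S = {1, 2, 3, 4}, so G(n) = n mod 5.
G(n) = 0 when n is a multiple of 5.
Multiples of 5 in [1, 76]: 15
N-positions (nonzero Grundy) = 76 - 15 = 61

61


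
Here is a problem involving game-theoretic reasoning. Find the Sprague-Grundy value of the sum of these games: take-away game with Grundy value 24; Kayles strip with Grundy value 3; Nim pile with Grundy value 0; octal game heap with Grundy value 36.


By the Sprague-Grundy theorem, the Grundy value of a sum of games is the XOR of individual Grundy values.
take-away game: Grundy value = 24. Running XOR: 0 XOR 24 = 24
Kayles strip: Grundy value = 3. Running XOR: 24 XOR 3 = 27
Nim pile: Grundy value = 0. Running XOR: 27 XOR 0 = 27
octal game heap: Grundy value = 36. Running XOR: 27 XOR 36 = 63
The combined Grundy value is 63.

63


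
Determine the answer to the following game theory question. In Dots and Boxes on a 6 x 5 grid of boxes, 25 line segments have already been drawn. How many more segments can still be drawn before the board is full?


Grid: 6 x 5 boxes, i.e. 7 rows and 6 columns of dots.
Horizontal edges: (rows + 1) * cols = 7 * 5 = 35
Vertical edges: rows * (cols + 1) = 6 * 6 = 36
Total edges: 35 + 36 = 71
Edges drawn: 25
Remaining: 71 - 25 = 46

46


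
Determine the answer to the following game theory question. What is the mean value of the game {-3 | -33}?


Game = {-3 | -33}, a switch {a | b} with numbers a > b.
Its thermograph has left wall a - t and right wall b + t, which meet at t = (a - b)/2, where both equal (a + b)/2. So the mast (mean value) is at (a + b)/2.
Mean = (-3 + (-33))/2 = -36/2 = -18

-18


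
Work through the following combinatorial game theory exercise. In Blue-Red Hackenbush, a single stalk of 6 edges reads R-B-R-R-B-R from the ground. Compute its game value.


Edges (from ground): R-B-R-R-B-R
By Berlekamp's sign-expansion rule, a Blue-Red Hackenbush stalk has the value of the surreal number whose sign sequence is the edge sequence with B -> + and R -> -.
Sign sequence: -+--+-
Trace the sign expansion in the surreal number tree, starting from 0:
Edge 1: R (sign -) -> bounds (-inf, 0), value = -1
Edge 2: B (sign +) -> bounds (-1, 0), value = -1/2
Edge 3: R (sign -) -> bounds (-1, -1/2), value = -3/4
Edge 4: R (sign -) -> bounds (-1, -3/4), value = -7/8
Edge 5: B (sign +) -> bounds (-7/8, -3/4), value = -13/16
Edge 6: R (sign -) -> bounds (-7/8, -13/16), value = -27/32
Game value = -27/32

-27/32


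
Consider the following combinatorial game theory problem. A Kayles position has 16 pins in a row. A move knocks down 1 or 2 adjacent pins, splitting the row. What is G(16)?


Kayles: a move removes 1 or 2 adjacent pins from a contiguous row.
Removing pins from a row of k leaves two independent rows (a, b) with a + b = k - 1 (one pin) or a + b = k - 2 (two pins); an end removal gives a = 0.
By Sprague-Grundy, G(k) = mex{ G(a) XOR G(b) } over all these splits. G(0) = 0.
G(1): splits (0,0):0^0=0 -> mex({0}) = 1
G(2): splits (0,1):0^1=1 (0,0):0^0=0 -> mex({0, 1}) = 2
G(3): splits (0,2):0^2=2 (1,1):1^1=0 (0,1):0^1=1 -> mex({0, 1, 2}) = 3
G(4): splits (0,3):0^3=3 (1,2):1^2=3 (0,2):0^2=2 (1,1):1^1=0 -> mex({0, 2, 3}) = 1
G(5): splits (0,4):0^1=1 (1,3):1^3=2 (2,2):2^2=0 (0,3):0^3=3 (1,2):1^2=3 -> mex({0, 1, 2, 3}) = 4
G(6) = mex({0, 1, 2, 4}) = 3
G(7) = mex({0, 1, 3, 4, 5}) = 2
G(8) = mex({0, 2, 3, 5, 6}) = 1
G(9) = mex({0, 1, 2, 3, 6, 7}) = 4
G(10) = mex({0, 1, 3, 4, 5, 7}) = 2
G(11) = mex({0, 1, 2, 3, 4, 5}) = 6
G(12) = mex({0, 1, 2, 3, 5, 6, 7}) = 4
G(13) = mex({0, 2, 3, 4, 6, 7}) = 1
G(14) = mex({0, 1, 4, 5, 6, 7}) = 2
G(15) = mex({0, 1, 2, 3, 4, 5, 6}) = 7
G(16) = mex({0, 2, 3, 5, 6, 7}) = 1
Therefore G(16) = 1.

1


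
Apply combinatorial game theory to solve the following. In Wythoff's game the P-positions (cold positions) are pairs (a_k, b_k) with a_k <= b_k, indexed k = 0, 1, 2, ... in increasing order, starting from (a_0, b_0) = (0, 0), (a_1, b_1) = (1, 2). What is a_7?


By Wythoff's theorem, a_k = floor(k * phi) and b_k = floor(k * phi^2) = a_k + k, where phi = (1 + sqrt(5))/2 is the golden ratio.
phi = (1 + sqrt(5))/2 = 1.618034
k = 7
k * phi = 7 * 1.618034 = 11.326238
a_7 = floor(k * phi) = 11

11


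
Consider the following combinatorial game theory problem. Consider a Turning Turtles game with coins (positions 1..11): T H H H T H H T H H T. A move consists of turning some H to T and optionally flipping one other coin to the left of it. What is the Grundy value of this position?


Coins: T H H H T H H T H H T
Key fact: a single head at position k behaves exactly like a Nim heap of size k (turning it to T and optionally flipping a coin at j < k corresponds to moving the heap from k to j, or to 0), and heads combine as a disjunctive sum (two heads at the same place would cancel, matching j XOR j = 0). So the Nim-value is the XOR of the 1-indexed positions of the heads.
Face-up positions (1-indexed): [2, 3, 4, 6, 7, 9, 10]
XOR 0 with 2: 0 XOR 2 = 2
XOR 2 with 3: 2 XOR 3 = 1
XOR 1 with 4: 1 XOR 4 = 5
XOR 5 with 6: 5 XOR 6 = 3
XOR 3 with 7: 3 XOR 7 = 4
XOR 4 with 9: 4 XOR 9 = 13
XOR 13 with 10: 13 XOR 10 = 7
Nim-value = 7

7


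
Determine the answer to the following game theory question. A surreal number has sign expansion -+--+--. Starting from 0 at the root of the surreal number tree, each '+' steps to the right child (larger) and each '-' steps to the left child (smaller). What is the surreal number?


Sign expansion: -+--+--
Rule: track bounds (lo, hi), initially (-inf, +inf). On '+', the current value becomes lo and we move to the simplest number in (value, hi): value + 1 if hi = +inf, otherwise the midpoint (value + hi)/2. On '-', the current value becomes hi and we move to value - 1 if lo = -inf, otherwise the midpoint (lo + value)/2.
Start at 0.
Step 1: sign = -, move left. Bounds: (-inf, 0). Value = -1
Step 2: sign = +, move right. Bounds: (-1, 0). Value = -1/2
Step 3: sign = -, move left. Bounds: (-1, -1/2). Value = -3/4
Step 4: sign = -, move left. Bounds: (-1, -3/4). Value = -7/8
Step 5: sign = +, move right. Bounds: (-7/8, -3/4). Value = -13/16
Step 6: sign = -, move left. Bounds: (-7/8, -13/16). Value = -27/32
Step 7: sign = -, move left. Bounds: (-7/8, -27/32). Value = -55/64
The surreal number with sign expansion -+--+-- is -55/64.

-55/64


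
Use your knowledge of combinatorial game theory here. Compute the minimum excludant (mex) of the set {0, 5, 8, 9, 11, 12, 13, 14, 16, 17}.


Set = {0, 5, 8, 9, 11, 12, 13, 14, 16, 17}
0 is in the set.
1 is NOT in the set. This is the mex.
mex = 1

1


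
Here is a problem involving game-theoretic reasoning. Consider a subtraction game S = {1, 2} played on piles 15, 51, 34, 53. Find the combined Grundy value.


Subtraction set: {1, 2}
For this subtraction set, G(n) = n mod 3 (period = max + 1 = 3).
Pile 1 (size 15): G(15) = 15 mod 3 = 0
Pile 2 (size 51): G(51) = 51 mod 3 = 0
Pile 3 (size 34): G(34) = 34 mod 3 = 1
Pile 4 (size 53): G(53) = 53 mod 3 = 2
Total Grundy value = XOR of all: 0 XOR 0 XOR 1 XOR 2 = 3

3


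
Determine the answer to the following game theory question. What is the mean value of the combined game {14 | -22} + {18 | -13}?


G1 = {14 | -22}, G2 = {18 | -13}
Each is a switch {a | b} with numbers a > b; its mean value is (a + b)/2, and mean value is additive over game sums: m(G1 + G2) = m(G1) + m(G2).
Mean of G1 = (14 + (-22))/2 = -8/2 = -4
Mean of G2 = (18 + (-13))/2 = 5/2 = 5/2
Mean of G1 + G2 = -4 + 5/2 = -3/2

-3/2


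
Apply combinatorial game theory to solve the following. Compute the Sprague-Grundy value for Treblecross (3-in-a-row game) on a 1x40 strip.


Treblecross: place X on empty cells; 3-in-a-row wins.
Playing within two cells of an existing X lets the opponent win at once, so sensible play treats the cells i-2..i+2 around each X as dead. The player left with no safe cell loses, so this is a normal-play take-away game on strips of safe cells.
Placing X at cell i (0-indexed) of a strip of k safe cells leaves independent strips of sizes max(0, i-2) and max(0, k-i-3). Hence G(k) = mex{ G(max(0,i-2)) XOR G(max(0,k-i-3)) : 0 <= i < k }, with G(0) = 0.
G(1): splits (0,0):0^0=0 -> mex({0}) = 1
G(2): splits (0,0):0^0=0 -> mex({0}) = 1
G(3): splits (0,0):0^0=0 -> mex({0}) = 1
G(4): splits (0,1):0^1=1 (0,0):0^0=0 -> mex({0, 1}) = 2
G(5): splits (0,2):0^1=1 (0,1):0^1=1 (0,0):0^0=0 -> mex({0, 1}) = 2
G(6) = mex({1}) = 0
G(7) = mex({0, 1, 2}) = 3
G(8) = mex({0, 1, 2}) = 3
G(9) = mex({0, 2}) = 1
G(10) = mex({0, 2, 3}) = 1
G(11) = mex({0, 3}) = 1
G(12) = mex({1, 3}) = 0
G(13) = mex({0, 1, 2, 3}) = 4
G(14) = mex({0, 1, 2}) = 3
G(15) = mex({0, 1, 2}) = 3
G(16) = mex({0, 1, 2, 4}) = 3
G(17) = mex({0, 1, 3, 4}) = 2
G(18) = mex({0, 1, 3, 4}) = 2
G(19) = mex({0, 1, 3, 5}) = 2
G(20) = mex({0, 1, 2, 3, 5}) = 4
G(21) = mex({0, 1, 2, 3, 5}) = 4
G(22) = mex({1, 2, 6}) = 0
G(23) = mex({0, 1, 2, 3, 4, 6}) = 5
G(24) = mex({0, 1, 2, 3, 4}) = 5
G(25) = mex({0, 1, 3, 4, 7}) = 2
G(26) = mex({0, 1, 3, 4, 5, 7}) = 2
G(27) = mex({0, 1, 3, 5}) = 2
G(28) = mex({0, 1, 2, 5}) = 3
G(29) = mex({0, 1, 2, 4, 5, 6}) = 3
G(30) = mex({1, 2, 4, 6}) = 0
G(31) = mex({0, 1, 2, 3, 4, 6}) = 5
G(32) = mex({1, 2, 3, 4, 7}) = 0
G(33) = mex({0, 3, 7}) = 1
G(34) = mex({0, 2, 3, 5, 7}) = 1
G(35) = mex({0, 2, 3, 5, 6}) = 1
G(36) = mex({0, 1, 2, 5, 6}) = 3
G(37) = mex({0, 1, 2, 4, 5, 6}) = 3
G(38) = mex({0, 1, 2, 4}) = 3
G(39) = mex({0, 1, 2, 3, 4, 7}) = 5
G(40) = mex({0, 1, 2, 3, 4, 5, 7}) = 6
Therefore G(40) = 6.

6


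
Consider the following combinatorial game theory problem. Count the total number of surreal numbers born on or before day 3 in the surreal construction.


Day 0: {|} = 0 is born. Count = 1.
Day n: the number of surreal numbers born by day n is 2^(n+1) - 1.
By day 0: 2^1 - 1 = 1
By day 1: 2^2 - 1 = 3
By day 2: 2^3 - 1 = 7
By day 3: 2^4 - 1 = 15
By day 3: 15 surreal numbers.

15


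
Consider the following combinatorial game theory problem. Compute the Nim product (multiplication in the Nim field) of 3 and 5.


Nim multiplication is bilinear over XOR: (u XOR v) * w = (u*w) XOR (v*w).
So we split each operand into its bit components and XOR the pairwise Nim products.
3 = 1 + 2 (as XOR of powers of 2).
5 = 1 + 4 (as XOR of powers of 2).
Using the standard Nim-product table on single bits:
  2*2 = 3,   2*4 = 8,   2*8 = 12,
  4*4 = 6,   4*8 = 11,  8*8 = 13,
and  1*x = x (identity), k*l = l*k (commutative).
Pairwise Nim products:
  1 * 1 = 1
  1 * 4 = 4
  2 * 1 = 2
  2 * 4 = 8
XOR them: 1 XOR 4 XOR 2 XOR 8 = 15.
Result: 3 * 5 = 15 (in Nim).

15


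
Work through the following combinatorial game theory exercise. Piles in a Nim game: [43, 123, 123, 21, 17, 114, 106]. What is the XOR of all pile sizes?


We need the XOR (exclusive or) of all pile sizes.
After XOR-ing pile 1 (size 43): 0 XOR 43 = 43
After XOR-ing pile 2 (size 123): 43 XOR 123 = 80
After XOR-ing pile 3 (size 123): 80 XOR 123 = 43
After XOR-ing pile 4 (size 21): 43 XOR 21 = 62
After XOR-ing pile 5 (size 17): 62 XOR 17 = 47
After XOR-ing pile 6 (size 114): 47 XOR 114 = 93
After XOR-ing pile 7 (size 106): 93 XOR 106 = 55
The Nim-value of this position is 55.

55


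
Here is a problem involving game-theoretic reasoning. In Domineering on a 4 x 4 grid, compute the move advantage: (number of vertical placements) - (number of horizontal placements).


Board is 4 x 4 (rows x cols).
Left (vertical) placements: (rows-1) * cols = 3 * 4 = 12
Right (horizontal) placements: rows * (cols-1) = 4 * 3 = 12
Advantage = Left - Right = 12 - 12 = 0

0


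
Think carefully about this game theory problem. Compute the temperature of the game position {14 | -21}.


The game is {14 | -21}, a switch {a | b} with numbers a > b.
Cooling {a | b} by t gives {a - t | b + t}, which stops being hot when a - t = b + t, i.e. at t = (a - b)/2. So the temperature of a switch is (a - b)/2.
Temperature = (Left option - Right option) / 2
= (14 - (-21)) / 2
= 35 / 2
= 35/2

35/2


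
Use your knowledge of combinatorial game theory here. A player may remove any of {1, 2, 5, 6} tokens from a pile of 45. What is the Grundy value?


The subtraction set is S = {1, 2, 5, 6}.
G(k) = mex{ G(k - s) : s in S, s <= k }. We compute iteratively: G(0) = 0.
G(1) = mex({0}) = 1
G(2) = mex({0, 1}) = 2
G(3) = mex({1, 2}) = 0
G(4) = mex({0, 2}) = 1
G(5) = mex({0, 1}) = 2
G(6) = mex({0, 1, 2}) = 3
G(7) = mex({1, 2, 3}) = 0
G(8) = mex({0, 2, 3}) = 1
G(9) = mex({0, 1}) = 2
G(10) = mex({1, 2}) = 0
G(11) = mex({0, 2, 3}) = 1
G(12) = mex({0, 1, 3}) = 2
Observe that G(7)..G(12) = 0, 1, 2, 0, 1, 2 repeats G(0)..G(5) = 0, 1, 2, 0, 1, 2.
For k >= max(S) = 6, G(k) is determined by the previous 6 values G(k-6)..G(k-1); a window of 6 consecutive values has recurred shifted by 7, so by induction G(k + 7) = G(k) for all k >= 0: the sequence is periodic from the start with period 7.
One period: G(0..6) = 0, 1, 2, 0, 1, 2, 3.
45 mod 7 = 3, so G(45) = G(3) = 0.

0
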